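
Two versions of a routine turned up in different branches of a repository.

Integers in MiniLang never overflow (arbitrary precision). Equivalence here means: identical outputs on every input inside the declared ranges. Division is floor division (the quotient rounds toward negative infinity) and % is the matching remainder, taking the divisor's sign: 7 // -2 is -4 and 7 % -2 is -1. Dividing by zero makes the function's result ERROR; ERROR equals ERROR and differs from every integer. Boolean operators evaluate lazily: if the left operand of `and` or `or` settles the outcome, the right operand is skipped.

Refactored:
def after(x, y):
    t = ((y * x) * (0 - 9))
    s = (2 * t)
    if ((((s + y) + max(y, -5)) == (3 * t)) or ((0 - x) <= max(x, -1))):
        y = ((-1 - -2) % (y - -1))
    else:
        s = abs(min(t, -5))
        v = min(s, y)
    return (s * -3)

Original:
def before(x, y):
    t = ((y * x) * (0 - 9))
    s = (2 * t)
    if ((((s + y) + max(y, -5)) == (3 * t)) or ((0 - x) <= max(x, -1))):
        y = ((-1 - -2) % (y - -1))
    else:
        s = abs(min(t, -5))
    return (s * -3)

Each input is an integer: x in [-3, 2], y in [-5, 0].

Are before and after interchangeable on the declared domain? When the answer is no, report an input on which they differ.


Changes here: local variable names differ; also min/max/abs usage differs; also statement counts differ; the full 36-point sweep finds no disagreement.
verdict: equivalent


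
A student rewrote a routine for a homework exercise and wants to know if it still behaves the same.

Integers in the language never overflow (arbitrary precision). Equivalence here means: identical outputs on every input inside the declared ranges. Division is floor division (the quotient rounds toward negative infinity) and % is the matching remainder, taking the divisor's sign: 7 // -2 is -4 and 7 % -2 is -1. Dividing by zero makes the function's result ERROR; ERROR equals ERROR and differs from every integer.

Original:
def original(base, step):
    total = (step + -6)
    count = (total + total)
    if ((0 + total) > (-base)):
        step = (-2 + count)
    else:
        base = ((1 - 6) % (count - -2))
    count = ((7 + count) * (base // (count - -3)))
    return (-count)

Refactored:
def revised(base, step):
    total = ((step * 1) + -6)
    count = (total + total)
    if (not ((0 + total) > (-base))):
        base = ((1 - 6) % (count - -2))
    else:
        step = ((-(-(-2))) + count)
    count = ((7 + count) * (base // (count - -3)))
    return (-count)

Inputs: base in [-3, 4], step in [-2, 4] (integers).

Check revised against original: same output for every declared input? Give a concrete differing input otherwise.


Reading the diff, among the changes: arithmetic usage differs, plus boolean connective usage differs, plus constant usage differs.
Tracing base=1, step=4: original: total=-2, then count=-4, then ((0 + total) > (-base)) is false, then base=-1, then count=3, then returns -3 | revised: total=-2, then count=-4, then (not ((0 + total) > (-base))) is true, then base=-1, then count=3, then returns -3 — matching result -3.
Every one of the 56 inputs gives matching results.
verdict: equivalent


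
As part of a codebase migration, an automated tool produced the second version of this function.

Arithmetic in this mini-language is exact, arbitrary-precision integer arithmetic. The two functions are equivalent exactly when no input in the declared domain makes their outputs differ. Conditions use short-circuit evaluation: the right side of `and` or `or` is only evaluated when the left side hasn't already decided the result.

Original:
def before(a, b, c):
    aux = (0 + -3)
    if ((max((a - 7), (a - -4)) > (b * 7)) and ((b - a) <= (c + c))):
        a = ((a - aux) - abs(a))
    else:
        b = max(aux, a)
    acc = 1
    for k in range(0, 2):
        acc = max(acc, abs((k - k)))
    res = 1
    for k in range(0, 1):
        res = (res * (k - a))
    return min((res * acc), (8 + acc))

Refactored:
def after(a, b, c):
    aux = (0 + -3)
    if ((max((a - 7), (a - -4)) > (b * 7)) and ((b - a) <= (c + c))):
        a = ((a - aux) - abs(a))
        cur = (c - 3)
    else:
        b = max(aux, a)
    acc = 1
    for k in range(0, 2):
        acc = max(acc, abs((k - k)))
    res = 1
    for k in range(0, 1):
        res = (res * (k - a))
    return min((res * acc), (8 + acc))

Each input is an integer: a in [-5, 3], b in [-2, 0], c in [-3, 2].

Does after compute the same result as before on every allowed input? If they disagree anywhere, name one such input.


Equivalent — the differences include constant usage differs; and arithmetic usage differs; and local variable names differ; and statement counts differ, yet no declared input distinguishes the two.
One worked example (a=-4, b=0, c=1) — before: aux=-3, then ((max((a - 7), (a - -4)) > (b * 7)) and ((b - a) <= (c + c))) is false, then b=-3, then acc=1, then (k=0), then acc=1, then (k=1), then acc=1, then res=1, then (k=0), then res=4, then returns 4; after: aux=-3, then ((max((a - 7), (a - -4)) > (b * 7)) and ((b - a) <= (c + c))) is false, then b=-3, then acc=1, then (k=0), then acc=1, then (k=1), then acc=1, then res=1, then (k=0), then res=4, then returns 4; agreement on 4.
Sweeping the whole domain (162 inputs) finds no disagreement.
verdict: equivalent


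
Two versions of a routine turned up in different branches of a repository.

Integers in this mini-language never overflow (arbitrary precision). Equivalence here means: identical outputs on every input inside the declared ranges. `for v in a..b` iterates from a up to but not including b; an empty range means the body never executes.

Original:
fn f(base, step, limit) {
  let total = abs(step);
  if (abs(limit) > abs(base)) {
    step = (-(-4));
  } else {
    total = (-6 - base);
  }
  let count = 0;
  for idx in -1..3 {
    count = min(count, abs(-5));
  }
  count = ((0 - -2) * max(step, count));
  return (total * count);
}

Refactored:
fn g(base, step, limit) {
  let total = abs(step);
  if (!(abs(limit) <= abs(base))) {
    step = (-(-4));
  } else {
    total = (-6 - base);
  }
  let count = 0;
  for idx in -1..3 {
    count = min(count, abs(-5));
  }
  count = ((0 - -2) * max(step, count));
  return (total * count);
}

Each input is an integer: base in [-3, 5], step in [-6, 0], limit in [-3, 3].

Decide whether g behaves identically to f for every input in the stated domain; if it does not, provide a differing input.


Behavior is preserved: although comparison usage differs; also boolean connective usage differs, the outputs never diverge.
Tracing base=2, step=-4, limit=2: f: total = 4; (abs(limit) > abs(base)) -> false; total = -8; count = 0; [idx=-1]; count = 0; [idx=0]; count = 0; [idx=1]; count = 0; [idx=2]; count = 0; count = 0; return 0 | g: total = 4; (!(abs(limit) <= abs(base))) -> false; total = -8; count = 0; [idx=-1]; count = 0; [idx=0]; count = 0; [idx=1]; count = 0; [idx=2]; count = 0; count = 0; return 0 — matching result 0.
Sweeping the whole domain (441 inputs) finds no disagreement.
verdict: equivalent


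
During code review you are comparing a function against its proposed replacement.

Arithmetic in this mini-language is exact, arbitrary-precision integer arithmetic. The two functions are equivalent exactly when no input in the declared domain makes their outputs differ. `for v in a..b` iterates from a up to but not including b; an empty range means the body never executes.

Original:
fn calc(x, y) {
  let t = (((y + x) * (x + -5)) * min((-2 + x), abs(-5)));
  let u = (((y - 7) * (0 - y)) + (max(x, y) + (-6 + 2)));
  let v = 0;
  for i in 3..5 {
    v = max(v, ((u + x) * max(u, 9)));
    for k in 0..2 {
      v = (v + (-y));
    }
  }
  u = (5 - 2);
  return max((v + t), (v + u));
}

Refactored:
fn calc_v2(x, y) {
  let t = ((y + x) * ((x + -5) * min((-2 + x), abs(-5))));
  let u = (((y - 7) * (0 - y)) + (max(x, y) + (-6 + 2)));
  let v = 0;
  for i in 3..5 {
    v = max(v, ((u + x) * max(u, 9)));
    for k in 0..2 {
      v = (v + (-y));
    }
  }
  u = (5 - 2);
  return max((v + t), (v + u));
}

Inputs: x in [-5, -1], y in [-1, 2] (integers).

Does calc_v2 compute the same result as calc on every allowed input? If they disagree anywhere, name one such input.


Although same computation, different form, 20/20 inputs agree.
verdict: equivalent


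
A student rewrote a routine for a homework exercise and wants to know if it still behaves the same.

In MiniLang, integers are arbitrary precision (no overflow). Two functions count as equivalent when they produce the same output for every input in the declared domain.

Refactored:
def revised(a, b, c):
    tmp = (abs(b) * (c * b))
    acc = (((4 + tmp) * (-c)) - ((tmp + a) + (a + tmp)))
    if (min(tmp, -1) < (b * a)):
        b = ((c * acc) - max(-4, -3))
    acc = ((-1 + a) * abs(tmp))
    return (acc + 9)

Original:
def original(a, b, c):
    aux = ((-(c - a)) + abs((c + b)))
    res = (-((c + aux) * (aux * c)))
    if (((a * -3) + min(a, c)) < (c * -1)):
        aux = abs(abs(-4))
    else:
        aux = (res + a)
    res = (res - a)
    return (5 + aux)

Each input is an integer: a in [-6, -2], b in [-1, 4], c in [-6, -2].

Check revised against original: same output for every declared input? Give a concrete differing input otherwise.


There is a counterexample at a=-6, b=-1, c=-6: 41 on one side, -33 on the other.
original: aux=7, then res=42, then (((a * -3) + min(a, c)) < (c * -1)) is false, then aux=36, then res=48, then returns 41
revised: tmp=6, then acc=60, then (min(tmp, -1) < (b * a)) is true, then b=-357, then acc=-42, then returns -33
verdict: not equivalent; witness: a=-6, b=-1, c=-6


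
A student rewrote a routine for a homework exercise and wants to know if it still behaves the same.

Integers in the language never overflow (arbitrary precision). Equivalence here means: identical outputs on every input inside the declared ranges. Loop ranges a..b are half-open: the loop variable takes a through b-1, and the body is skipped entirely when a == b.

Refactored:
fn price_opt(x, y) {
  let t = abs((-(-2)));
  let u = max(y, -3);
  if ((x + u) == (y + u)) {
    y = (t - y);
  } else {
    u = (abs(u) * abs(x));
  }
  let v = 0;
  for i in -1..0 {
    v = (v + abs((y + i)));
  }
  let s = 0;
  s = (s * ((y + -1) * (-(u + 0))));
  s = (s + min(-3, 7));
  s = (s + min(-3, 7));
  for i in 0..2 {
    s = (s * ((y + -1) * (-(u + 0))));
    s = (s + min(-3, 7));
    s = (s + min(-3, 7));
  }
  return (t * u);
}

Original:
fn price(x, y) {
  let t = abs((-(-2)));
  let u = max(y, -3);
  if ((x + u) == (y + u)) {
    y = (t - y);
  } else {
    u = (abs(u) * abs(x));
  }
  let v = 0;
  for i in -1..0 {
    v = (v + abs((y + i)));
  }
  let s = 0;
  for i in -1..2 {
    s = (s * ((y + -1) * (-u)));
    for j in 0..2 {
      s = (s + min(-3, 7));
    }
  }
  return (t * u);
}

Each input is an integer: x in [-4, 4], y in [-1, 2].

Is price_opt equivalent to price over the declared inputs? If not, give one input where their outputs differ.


Behavior is preserved: although local variable names differ; also statement counts differ; also constant usage differs; also loop structure differs; also arithmetic usage differs; also min/max/abs usage differs, the outputs never diverge.
Spot check at x=-3, y=0 — price: t := 2 | u := 0 | ((x + u) == (y + u)): false | u := 0 | v := 0 | iter i=-1: | v := 1 | s := 0 | iter i=-1: | s := 0 | iter j=0: | s := -3 | iter j=1: | s := -6 | iter i=0: | s := 0 | iter j=0: | s := -3 | iter j=1: | s := -6 | iter i=1: | s := 0 | iter j=0: | s := -3 | iter j=1: | s := -6 | result 0. price_opt: t := 2 | u := 0 | ((x + u) == (y + u)): false | u := 0 | v := 0 | iter i=-1: | v := 1 | s := 0 | s := 0 | s := -3 | s := -6 | iter i=0: | s := 0 | s := -3 | s := -6 | iter i=1: | s := 0 | s := -3 | s := -6 | result 0. Both give 0.
Sweeping the whole domain (36 inputs) finds no disagreement.
verdict: equivalent


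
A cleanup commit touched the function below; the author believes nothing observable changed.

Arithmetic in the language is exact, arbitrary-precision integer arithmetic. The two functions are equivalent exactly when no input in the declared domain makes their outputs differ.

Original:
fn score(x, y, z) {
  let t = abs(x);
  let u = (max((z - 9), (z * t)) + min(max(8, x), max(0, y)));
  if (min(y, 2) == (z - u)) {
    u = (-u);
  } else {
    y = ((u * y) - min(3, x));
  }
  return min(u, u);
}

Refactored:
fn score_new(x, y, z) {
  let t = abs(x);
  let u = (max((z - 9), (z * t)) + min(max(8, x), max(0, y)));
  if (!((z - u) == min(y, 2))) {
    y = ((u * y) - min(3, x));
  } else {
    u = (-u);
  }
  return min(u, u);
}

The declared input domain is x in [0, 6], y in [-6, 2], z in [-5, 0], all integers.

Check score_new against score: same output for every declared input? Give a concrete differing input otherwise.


Changes here: boolean connective usage differs; the full 378-point sweep finds no disagreement.
verdict: equivalent


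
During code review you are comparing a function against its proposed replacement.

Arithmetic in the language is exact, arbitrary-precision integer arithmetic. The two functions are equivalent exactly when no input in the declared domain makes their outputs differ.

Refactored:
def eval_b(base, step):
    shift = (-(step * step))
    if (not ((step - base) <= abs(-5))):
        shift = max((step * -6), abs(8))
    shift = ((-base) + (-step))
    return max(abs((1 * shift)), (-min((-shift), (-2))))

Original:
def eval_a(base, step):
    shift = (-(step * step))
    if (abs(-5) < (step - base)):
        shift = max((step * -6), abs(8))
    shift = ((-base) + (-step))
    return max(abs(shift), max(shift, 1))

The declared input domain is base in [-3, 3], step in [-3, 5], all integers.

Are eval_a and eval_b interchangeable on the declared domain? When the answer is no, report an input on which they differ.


These are not equivalent — on base=-3, step=2 the outputs split (1 vs 2).
eval_a: shift = -4; (abs(-5) < (step - base)) -> false; shift = 1; return 1
eval_b: shift = -4; (not ((step - base) <= abs(-5))) -> false; shift = 1; return 2
verdict: not equivalent; witness: base=-3, step=2


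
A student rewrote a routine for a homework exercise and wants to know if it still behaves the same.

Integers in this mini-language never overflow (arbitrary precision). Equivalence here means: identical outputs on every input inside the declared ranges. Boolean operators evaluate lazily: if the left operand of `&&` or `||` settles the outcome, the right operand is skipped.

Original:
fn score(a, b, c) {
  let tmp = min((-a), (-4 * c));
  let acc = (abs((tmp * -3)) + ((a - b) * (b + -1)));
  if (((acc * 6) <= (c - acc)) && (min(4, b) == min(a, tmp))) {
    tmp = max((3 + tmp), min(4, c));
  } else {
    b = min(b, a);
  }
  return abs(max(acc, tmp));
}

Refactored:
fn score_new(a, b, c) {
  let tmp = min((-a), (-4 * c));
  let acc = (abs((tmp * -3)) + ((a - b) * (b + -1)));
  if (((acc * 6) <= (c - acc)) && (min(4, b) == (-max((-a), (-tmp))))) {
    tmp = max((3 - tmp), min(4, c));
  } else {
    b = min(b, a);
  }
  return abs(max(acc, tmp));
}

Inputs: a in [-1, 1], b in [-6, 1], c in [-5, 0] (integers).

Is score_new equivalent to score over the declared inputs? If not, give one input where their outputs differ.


Evaluate both at a=1, b=-1, c=-5.
score: tmp becomes -1; next acc becomes -1; next (((acc * 6) <= (c - acc)) && (min(4, b) == min(a, tmp))) evaluates to true; next tmp becomes 2; next final value 2
score_new: tmp becomes -1; next acc becomes -1; next (((acc * 6) <= (c - acc)) && (min(4, b) == (-max((-a), (-tmp))))) evaluates to true; next tmp becomes 4; next final value 4
2 and 4 differ, so these are not the same function on this domain.
verdict: not equivalent; witness: a=1, b=-1, c=-5


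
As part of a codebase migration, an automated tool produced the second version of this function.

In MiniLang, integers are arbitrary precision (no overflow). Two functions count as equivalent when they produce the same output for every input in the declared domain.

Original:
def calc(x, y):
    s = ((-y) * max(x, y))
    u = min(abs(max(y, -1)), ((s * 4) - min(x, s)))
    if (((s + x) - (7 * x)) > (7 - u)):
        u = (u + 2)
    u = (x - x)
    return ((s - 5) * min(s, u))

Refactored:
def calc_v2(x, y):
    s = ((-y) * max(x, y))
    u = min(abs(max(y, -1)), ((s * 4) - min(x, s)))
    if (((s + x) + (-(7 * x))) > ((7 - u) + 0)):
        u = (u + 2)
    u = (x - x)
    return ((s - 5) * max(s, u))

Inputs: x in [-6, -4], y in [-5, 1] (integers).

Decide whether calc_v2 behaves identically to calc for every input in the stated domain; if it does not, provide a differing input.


x=-6, y=-5 yields 750 from calc but 0 from calc_v2.
verdict: not equivalent; witness: x=-6, y=-5


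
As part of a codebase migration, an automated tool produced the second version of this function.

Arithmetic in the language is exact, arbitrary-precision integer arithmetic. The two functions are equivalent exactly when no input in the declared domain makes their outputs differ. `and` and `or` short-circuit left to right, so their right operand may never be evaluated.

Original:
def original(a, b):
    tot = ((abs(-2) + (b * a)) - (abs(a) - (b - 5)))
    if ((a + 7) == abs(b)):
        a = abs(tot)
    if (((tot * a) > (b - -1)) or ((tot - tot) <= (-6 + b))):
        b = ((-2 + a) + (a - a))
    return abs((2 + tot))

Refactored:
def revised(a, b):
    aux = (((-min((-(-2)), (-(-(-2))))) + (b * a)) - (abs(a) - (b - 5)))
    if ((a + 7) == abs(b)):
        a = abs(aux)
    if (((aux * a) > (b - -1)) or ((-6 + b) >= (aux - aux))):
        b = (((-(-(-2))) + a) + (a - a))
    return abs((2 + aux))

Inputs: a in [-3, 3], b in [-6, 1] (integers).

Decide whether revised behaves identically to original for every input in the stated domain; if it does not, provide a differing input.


Reading the diff, among the changes: min/max/abs usage differs; also local variable names differ; also constant usage differs; also comparison usage differs.
One worked example (a=2, b=0) — original: tot=-5, then ((a + 7) == abs(b)) is false, then (((tot * a) > (b - -1)) or ((tot - tot) <= (-6 + b))) is false, then returns 3; revised: aux=-5, then ((a + 7) == abs(b)) is false, then (((aux * a) > (b - -1)) or ((-6 + b) >= (aux - aux))) is false, then returns 3; agreement on 3.
Across all 56 domain points the two functions coincide.
verdict: equivalent


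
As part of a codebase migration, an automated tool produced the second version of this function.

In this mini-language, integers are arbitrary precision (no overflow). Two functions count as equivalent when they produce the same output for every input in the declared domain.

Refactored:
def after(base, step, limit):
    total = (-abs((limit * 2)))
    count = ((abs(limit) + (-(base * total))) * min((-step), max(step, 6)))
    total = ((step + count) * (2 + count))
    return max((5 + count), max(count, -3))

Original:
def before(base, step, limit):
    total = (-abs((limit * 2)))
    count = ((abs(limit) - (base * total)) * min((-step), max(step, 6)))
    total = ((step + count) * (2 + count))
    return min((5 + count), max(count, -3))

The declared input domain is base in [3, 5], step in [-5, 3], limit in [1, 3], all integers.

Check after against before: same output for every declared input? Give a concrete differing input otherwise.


These are not equivalent — on base=3, step=-5, limit=1 the outputs split (35 vs 40).
before: total becomes -2; next count becomes 35; next total becomes 1110; next final value 35
after: total becomes -2; next count becomes 35; next total becomes 1110; next final value 40
verdict: not equivalent; witness: base=3, step=-5, limit=1


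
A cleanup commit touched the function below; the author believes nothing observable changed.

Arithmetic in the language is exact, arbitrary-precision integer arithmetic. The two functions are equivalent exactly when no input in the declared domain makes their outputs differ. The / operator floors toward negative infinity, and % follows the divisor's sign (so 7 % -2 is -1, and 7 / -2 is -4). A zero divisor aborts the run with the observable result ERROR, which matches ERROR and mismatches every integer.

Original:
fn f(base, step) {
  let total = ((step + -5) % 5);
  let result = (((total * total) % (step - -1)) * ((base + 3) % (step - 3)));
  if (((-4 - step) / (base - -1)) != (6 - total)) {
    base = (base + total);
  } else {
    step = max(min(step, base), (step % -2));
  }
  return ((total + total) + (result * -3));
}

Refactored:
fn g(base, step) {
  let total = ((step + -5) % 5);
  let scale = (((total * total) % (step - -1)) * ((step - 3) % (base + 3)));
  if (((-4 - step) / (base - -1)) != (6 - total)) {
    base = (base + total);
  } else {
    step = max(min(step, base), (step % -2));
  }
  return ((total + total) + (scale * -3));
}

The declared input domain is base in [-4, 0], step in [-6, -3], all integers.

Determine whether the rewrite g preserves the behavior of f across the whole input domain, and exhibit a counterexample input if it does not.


The rewrite breaks on base=-4, step=-6, where the results are -4 and 8.
f: total becomes 4; next result becomes 4; next (((-4 - step) / (base - -1)) != (6 - total)) evaluates to true; next base becomes 0; next final value -4
g: total becomes 4; next scale becomes 0; next (((-4 - step) / (base - -1)) != (6 - total)) evaluates to true; next base becomes 0; next final value 8
verdict: not equivalent; witness: base=-4, step=-6


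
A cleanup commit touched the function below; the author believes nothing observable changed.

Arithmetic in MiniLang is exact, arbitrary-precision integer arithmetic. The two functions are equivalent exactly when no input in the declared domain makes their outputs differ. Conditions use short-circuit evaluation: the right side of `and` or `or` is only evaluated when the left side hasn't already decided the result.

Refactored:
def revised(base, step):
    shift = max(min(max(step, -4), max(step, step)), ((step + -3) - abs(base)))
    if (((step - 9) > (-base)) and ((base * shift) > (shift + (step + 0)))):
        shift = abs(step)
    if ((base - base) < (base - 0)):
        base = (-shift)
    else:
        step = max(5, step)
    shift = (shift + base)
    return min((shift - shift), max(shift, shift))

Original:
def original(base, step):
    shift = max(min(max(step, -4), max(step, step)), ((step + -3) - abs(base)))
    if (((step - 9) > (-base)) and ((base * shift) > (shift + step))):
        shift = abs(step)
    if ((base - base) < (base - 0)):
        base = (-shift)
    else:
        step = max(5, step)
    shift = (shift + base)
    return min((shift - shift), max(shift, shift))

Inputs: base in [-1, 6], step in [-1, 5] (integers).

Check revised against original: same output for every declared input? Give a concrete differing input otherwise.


Reading the diff, among the changes: arithmetic usage differs, plus constant usage differs.
Tracing base=-1, step=5: original: shift becomes 5; next (((step - 9) > (-base)) and ((base * shift) > (shift + step))) evaluates to false; next ((base - base) < (base - 0)) evaluates to false; next step becomes 5; next shift becomes 4; next final value 0 | revised: shift becomes 5; next (((step - 9) > (-base)) and ((base * shift) > (shift + (step + 0)))) evaluates to false; next ((base - base) < (base - 0)) evaluates to false; next step becomes 5; next shift becomes 4; next final value 0 — matching result 0.
Sweeping the whole domain (56 inputs) finds no disagreement.
verdict: equivalent


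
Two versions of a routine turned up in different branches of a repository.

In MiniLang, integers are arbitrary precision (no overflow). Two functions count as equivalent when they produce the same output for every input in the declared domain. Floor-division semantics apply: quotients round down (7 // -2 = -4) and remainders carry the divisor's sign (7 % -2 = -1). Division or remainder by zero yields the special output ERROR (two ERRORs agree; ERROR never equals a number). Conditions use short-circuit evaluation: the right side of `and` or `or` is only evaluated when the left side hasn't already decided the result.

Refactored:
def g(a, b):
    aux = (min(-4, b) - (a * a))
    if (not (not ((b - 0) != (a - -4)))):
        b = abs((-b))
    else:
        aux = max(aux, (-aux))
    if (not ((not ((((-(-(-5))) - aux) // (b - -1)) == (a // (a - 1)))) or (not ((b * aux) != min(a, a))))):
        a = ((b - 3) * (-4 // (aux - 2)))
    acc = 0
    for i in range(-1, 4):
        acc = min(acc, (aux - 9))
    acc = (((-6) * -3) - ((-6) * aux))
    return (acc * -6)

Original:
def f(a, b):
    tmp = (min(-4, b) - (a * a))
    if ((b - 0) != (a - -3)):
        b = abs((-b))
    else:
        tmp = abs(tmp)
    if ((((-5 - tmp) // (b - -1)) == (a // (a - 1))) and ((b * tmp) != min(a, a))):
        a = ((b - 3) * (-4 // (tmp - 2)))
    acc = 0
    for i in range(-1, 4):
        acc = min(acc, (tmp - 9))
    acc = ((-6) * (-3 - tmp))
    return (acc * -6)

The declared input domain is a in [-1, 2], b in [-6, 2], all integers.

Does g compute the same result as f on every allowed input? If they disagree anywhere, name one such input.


Consider the input a=-1, b=2.
f: tmp = -5; ((b - 0) != (a - -3)) -> false; tmp = 5; ((((-5 - tmp) // (b - -1)) == (a // (a - 1))) and ((b * tmp) != min(a, a))) -> false; acc = 0; [i=-1]; acc = -4; [i=0]; acc = -4; [i=1]; acc = -4; [i=2]; acc = -4; [i=3]; acc = -4; acc = 48; return -288
g: aux = -5; (not (not ((b - 0) != (a - -4)))) -> true; b = 2; (not ((not ((((-(-(-5))) - aux) // (b - -1)) == (a // (a - 1)))) or (not ((b * aux) != min(a, a))))) -> true; a = 0; acc = 0; [i=-1]; acc = -14; [i=0]; acc = -14; [i=1]; acc = -14; [i=2]; acc = -14; [i=3]; acc = -14; acc = -12; return 72
-288 and 72 differ, so these are not the same function on this domain.
verdict: not equivalent; witness: a=-1, b=2


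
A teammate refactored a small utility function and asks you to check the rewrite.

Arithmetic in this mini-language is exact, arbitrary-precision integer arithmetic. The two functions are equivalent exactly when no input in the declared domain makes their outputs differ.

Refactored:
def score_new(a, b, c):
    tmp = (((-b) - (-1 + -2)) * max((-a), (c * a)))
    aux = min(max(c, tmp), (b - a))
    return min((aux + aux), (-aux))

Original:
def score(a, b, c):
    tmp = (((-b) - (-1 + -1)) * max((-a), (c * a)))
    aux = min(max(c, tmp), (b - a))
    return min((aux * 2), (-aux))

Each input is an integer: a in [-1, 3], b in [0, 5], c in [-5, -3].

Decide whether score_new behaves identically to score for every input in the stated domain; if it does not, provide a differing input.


Try a=-1, b=2, c=-5.
score: tmp=0, then aux=0, then returns 0
score_new: tmp=5, then aux=3, then returns -3
0 against -3: the behavior changed.
verdict: not equivalent; witness: a=-1, b=2, c=-5


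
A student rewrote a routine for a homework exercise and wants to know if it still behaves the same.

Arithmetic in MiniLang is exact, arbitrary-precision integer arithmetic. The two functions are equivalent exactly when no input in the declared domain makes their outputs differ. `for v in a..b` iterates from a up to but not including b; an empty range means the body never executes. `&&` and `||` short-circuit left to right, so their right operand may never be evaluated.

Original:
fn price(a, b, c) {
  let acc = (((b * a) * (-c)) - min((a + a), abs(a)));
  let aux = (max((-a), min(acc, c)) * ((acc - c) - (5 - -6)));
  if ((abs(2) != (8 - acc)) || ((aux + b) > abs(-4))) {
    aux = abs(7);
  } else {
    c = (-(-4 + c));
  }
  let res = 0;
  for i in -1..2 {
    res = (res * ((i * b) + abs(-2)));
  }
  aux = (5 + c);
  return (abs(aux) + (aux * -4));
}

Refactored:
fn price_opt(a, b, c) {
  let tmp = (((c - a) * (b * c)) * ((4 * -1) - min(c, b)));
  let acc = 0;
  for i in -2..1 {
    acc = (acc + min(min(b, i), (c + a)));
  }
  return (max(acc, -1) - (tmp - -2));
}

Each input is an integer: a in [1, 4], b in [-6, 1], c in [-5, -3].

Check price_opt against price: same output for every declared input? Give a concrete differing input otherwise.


Input a=1, b=-6, c=-5: 0 from price versus 357 from price_opt.
verdict: not equivalent; witness: a=1, b=-6, c=-5


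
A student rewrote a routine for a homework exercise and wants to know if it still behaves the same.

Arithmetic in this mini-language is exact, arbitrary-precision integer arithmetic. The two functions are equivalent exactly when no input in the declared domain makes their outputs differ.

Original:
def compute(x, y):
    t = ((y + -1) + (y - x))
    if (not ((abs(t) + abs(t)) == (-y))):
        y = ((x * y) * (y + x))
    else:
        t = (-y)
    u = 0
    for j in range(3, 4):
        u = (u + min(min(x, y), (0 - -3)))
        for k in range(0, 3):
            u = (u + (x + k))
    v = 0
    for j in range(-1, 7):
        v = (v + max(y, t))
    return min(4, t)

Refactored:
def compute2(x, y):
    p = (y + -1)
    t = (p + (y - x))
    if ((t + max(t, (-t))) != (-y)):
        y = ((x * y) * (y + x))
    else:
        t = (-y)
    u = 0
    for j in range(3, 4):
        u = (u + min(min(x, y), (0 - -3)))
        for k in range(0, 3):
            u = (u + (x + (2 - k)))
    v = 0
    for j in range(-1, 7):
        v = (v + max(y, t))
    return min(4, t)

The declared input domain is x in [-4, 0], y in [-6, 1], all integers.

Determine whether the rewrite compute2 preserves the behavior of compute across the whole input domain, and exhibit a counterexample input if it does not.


x=-4, y=-2 yields 2 from compute but -1 from compute2.
verdict: not equivalent; witness: x=-4, y=-2


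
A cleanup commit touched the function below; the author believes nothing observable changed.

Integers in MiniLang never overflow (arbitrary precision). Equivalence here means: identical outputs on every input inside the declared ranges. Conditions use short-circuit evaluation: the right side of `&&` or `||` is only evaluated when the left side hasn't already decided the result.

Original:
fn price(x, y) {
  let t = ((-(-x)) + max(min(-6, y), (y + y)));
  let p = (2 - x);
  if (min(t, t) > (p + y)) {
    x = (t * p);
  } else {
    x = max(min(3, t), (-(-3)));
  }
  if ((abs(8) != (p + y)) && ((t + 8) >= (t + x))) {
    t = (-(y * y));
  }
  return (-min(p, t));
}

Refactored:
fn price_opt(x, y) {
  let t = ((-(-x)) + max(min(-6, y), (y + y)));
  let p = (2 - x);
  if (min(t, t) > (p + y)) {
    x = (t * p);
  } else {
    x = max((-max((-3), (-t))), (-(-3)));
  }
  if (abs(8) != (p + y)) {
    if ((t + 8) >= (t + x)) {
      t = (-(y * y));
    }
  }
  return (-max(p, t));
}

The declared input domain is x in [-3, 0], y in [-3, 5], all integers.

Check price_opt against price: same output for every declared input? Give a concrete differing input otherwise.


Try x=-3, y=-3.
price: t=-9, then p=5, then (min(t, t) > (p + y)) is false, then x=3, then ((abs(8) != (p + y)) && ((t + 8) >= (t + x))) is true, then t=-9, then returns 9
price_opt: t=-9, then p=5, then (min(t, t) > (p + y)) is false, then x=3, then (abs(8) != (p + y)) is true, then ((t + 8) >= (t + x)) is true, then t=-9, then returns -5
9 against -5: the behavior changed.
verdict: not equivalent; witness: x=-3, y=-3


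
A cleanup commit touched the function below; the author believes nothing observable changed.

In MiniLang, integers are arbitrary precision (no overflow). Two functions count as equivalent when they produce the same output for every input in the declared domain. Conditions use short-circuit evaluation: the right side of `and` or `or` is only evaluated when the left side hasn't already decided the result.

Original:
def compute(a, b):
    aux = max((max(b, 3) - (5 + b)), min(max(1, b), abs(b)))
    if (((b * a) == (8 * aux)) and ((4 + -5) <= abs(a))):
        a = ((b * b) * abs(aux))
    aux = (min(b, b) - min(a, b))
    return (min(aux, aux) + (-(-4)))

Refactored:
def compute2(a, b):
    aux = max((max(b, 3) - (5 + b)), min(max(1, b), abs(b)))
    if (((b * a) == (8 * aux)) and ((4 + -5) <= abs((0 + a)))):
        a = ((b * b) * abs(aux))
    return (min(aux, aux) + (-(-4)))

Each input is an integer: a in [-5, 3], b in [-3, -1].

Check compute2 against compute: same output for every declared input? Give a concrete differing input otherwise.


The rewrite breaks on a=-5, b=-3, where the results are 6 and 5.
compute: aux := 1 | (((b * a) == (8 * aux)) and ((4 + -5) <= abs(a))): false | aux := 2 | result 6
compute2: aux := 1 | (((b * a) == (8 * aux)) and ((4 + -5) <= abs((0 + a)))): false | result 5
verdict: not equivalent; witness: a=-5, b=-3


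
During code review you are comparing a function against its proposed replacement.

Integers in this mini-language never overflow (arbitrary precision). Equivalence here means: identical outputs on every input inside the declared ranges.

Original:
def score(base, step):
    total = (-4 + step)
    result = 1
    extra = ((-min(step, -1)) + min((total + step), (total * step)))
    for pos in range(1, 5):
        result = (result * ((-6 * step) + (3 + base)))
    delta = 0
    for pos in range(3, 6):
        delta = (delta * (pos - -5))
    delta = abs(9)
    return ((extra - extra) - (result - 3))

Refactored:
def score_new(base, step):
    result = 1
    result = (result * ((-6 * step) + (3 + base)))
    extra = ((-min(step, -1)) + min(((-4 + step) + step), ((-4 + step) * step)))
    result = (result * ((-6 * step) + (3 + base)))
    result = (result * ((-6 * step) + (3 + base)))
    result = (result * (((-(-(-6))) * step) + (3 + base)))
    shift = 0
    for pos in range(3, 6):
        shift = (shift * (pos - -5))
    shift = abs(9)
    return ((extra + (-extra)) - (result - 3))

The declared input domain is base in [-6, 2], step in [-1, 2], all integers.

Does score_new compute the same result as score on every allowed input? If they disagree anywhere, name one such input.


Changes here: arithmetic usage differs, plus loop structure differs, plus statement counts differ, plus constant usage differs, plus local variable names differ; the full 36-point sweep finds no disagreement.
verdict: equivalent


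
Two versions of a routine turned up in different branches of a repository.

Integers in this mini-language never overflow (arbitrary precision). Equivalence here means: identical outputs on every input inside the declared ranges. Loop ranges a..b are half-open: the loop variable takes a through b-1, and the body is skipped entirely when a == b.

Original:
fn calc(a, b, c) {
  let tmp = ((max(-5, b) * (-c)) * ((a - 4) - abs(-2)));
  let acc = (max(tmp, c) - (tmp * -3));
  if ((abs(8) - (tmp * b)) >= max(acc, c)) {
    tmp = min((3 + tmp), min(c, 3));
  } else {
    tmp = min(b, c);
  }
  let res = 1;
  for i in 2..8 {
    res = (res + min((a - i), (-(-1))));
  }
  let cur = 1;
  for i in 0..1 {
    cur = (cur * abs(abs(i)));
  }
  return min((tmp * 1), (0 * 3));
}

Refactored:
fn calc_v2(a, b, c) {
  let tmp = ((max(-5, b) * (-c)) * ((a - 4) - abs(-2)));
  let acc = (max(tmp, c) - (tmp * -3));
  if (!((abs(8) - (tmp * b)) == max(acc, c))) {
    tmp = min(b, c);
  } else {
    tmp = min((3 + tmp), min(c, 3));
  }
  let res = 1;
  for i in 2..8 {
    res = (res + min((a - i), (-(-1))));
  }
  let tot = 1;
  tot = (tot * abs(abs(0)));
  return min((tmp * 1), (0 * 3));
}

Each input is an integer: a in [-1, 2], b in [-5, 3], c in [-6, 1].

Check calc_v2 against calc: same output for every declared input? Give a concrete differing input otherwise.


Try a=-1, b=-5, c=-4.
calc: tmp=140, then acc=560, then ((abs(8) - (tmp * b)) >= max(acc, c)) is true, then tmp=-4, then res=1, then (i=2), then res=-2, then (i=3), then res=-6, then (i=4), then res=-11, then (i=5), then res=-17, then (i=6), then res=-24, then (i=7), then res=-32, then cur=1, then (i=0), then cur=0, then returns -4
calc_v2: tmp=140, then acc=560, then (!((abs(8) - (tmp * b)) == max(acc, c))) is true, then tmp=-5, then res=1, then (i=2), then res=-2, then (i=3), then res=-6, then (i=4), then res=-11, then (i=5), then res=-17, then (i=6), then res=-24, then (i=7), then res=-32, then tot=1, then tot=0, then returns -5
-4 and -5 differ, so these are not the same function on this domain.
verdict: not equivalent; witness: a=-1, b=-5, c=-4


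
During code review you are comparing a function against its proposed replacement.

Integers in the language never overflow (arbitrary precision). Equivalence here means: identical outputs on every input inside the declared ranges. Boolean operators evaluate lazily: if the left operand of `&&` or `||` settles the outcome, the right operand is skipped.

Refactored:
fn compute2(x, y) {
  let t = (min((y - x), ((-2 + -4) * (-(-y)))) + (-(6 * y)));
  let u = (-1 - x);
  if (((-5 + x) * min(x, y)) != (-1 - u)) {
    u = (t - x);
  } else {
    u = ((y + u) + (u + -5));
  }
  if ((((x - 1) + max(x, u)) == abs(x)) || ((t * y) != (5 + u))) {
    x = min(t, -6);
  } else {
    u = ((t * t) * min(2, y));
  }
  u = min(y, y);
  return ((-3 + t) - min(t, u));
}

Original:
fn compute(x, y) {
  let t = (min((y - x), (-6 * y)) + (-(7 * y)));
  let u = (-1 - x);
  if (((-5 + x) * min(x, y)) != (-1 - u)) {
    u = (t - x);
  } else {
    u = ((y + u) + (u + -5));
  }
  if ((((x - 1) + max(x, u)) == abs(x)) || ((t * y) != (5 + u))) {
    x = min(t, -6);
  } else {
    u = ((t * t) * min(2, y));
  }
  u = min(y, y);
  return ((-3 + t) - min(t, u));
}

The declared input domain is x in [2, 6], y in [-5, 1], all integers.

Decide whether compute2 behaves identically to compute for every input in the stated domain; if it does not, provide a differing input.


On input x=2, y=-5, compute returns 30 while compute2 returns 25.
verdict: not equivalent; witness: x=2, y=-5


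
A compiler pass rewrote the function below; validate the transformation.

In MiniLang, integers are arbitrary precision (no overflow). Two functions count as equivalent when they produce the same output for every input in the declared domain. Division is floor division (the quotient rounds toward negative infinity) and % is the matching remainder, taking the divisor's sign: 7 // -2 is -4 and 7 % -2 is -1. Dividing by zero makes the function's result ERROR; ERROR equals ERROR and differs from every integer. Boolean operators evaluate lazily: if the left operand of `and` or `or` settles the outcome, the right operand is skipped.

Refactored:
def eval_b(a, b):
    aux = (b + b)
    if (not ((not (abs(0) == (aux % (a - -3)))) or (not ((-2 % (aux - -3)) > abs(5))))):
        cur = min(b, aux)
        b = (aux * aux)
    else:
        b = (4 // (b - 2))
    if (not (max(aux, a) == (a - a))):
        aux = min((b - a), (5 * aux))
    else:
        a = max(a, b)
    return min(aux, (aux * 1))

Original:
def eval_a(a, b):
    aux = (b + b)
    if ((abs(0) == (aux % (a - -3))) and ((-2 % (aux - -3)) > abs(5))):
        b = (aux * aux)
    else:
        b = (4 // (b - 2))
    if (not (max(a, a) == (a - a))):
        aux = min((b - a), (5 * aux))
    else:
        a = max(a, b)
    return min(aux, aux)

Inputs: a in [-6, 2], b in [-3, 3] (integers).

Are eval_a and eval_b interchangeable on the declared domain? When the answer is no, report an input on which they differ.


These are not equivalent — on a=-1, b=0 the outputs split (-1 vs 0).
eval_a: aux := 0 | ((abs(0) == (aux % (a - -3))) and ((-2 % (aux - -3)) > abs(5))): false | b := -2 | (not (max(a, a) == (a - a))): true | aux := -1 | result -1
eval_b: aux := 0 | (not ((not (abs(0) == (aux % (a - -3)))) or (not ((-2 % (aux - -3)) > abs(5))))): false | b := -2 | (not (max(aux, a) == (a - a))): false | a := -1 | result 0
verdict: not equivalent; witness: a=-1, b=0


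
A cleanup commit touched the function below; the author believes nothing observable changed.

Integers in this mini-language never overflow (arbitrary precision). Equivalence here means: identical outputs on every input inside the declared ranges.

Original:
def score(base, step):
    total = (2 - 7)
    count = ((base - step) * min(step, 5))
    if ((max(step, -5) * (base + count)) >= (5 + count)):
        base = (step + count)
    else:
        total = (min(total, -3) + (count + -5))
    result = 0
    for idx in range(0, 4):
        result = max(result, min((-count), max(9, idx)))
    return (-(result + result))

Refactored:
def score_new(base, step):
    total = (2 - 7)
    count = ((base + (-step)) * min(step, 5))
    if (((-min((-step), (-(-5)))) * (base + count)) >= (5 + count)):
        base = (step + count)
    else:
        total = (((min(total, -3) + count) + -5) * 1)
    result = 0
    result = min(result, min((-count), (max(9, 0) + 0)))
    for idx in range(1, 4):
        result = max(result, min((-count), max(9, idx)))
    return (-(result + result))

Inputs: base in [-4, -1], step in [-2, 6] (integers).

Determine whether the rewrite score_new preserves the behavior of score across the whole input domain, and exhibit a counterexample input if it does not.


Consider the input base=-4, step=-2.
score: total = -5; count = 4; ((max(step, -5) * (base + count)) >= (5 + count)) -> false; total = -6; result = 0; [idx=0]; result = 0; [idx=1]; result = 0; [idx=2]; result = 0; [idx=3]; result = 0; return 0
score_new: total = -5; count = 4; (((-min((-step), (-(-5)))) * (base + count)) >= (5 + count)) -> false; total = -6; result = 0; result = -4; [idx=1]; result = -4; [idx=2]; result = -4; [idx=3]; result = -4; return 8
0 != 8, so the rewrite changes behavior.
verdict: not equivalent; witness: base=-4, step=-2
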